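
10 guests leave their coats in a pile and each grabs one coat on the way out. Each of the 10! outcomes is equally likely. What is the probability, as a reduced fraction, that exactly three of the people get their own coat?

103/1680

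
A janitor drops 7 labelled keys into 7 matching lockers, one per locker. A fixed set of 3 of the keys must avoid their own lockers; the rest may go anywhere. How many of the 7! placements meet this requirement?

Let A_j be the event that the j-th constrained one is fixed. By inclusion-exclusion over the 3 events:
Σ_{j=0}^{3} (-1)^j C(3,j)(7-j)!
= C(3,0)·7! - C(3,1)·6! + C(3,2)·5! - C(3,3)·4!
= 5040 - 2160 + 360 - 24
= 3216

3216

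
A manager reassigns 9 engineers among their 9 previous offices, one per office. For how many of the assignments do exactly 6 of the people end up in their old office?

168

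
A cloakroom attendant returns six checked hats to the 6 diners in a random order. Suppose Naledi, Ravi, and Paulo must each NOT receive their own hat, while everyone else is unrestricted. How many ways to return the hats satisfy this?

426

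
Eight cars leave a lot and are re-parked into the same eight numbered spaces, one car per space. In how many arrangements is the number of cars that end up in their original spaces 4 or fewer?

40179

# with exactly i fixed is C(8,i)·!(8-i); sum over i=0..4:
  i=0: C(8,0)·!8 = 1·14833 = 14833
  i=1: C(8,1)·!7 = 8·1854 = 14832
  i=2: C(8,2)·!6 = 28·265 = 7420
  i=3: C(8,3)·!5 = 56·44 = 2464
  i=4: C(8,4)·!4 = 70·9 = 630
Total = 40179.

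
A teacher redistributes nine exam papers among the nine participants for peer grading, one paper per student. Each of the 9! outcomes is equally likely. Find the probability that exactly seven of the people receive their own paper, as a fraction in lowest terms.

1/10080

Favorable outcomes: C(9,7)·!2 = 36·1 = 36.
Total outcomes: 9! = 362880.
Probability = 36/362880 = 1/10080.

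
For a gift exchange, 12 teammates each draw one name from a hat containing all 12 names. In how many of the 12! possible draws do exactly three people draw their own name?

Pick the 3 fixed positions: C(12,3) = 220 ways.
The remaining 9 must be deranged: !9 = 133496.
Total: 220 × 133496 = 29369120.

29369120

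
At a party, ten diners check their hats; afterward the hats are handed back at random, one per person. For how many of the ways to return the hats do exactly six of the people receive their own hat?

1890

Pick the 6 fixed positions: C(10,6) = 210 ways.
The remaining 4 must be deranged: !4 = 9.
Total: 210 × 9 = 1890.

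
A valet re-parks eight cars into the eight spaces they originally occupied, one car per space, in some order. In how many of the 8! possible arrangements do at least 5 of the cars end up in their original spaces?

Sum C(8,i)·!(8-i) for i = 5..8:
  i=5: C(8,5)·!3 = 56·2 = 112
  i=6: C(8,6)·!2 = 28·1 = 28
  i=7: C(8,7)·!1 = 8·0 = 0
  i=8: C(8,8)·!0 = 1·1 = 1
Total = 141.

141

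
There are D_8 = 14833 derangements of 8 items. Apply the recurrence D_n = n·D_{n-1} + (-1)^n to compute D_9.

133496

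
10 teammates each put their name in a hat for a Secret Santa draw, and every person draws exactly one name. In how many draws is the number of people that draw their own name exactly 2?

667485

Choose which 2 of the 10 are fixed: C(10,2) = 45.
The remaining 8 must be deranged: !8 = 14833.
Total: 45 × 14833 = 667485.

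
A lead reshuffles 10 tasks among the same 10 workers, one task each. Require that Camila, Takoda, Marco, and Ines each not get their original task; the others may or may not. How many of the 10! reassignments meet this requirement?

2399760

Let A_j be the event that the j-th constrained one is fixed. By inclusion-exclusion over the 4 events:
Σ_{j=0}^{4} (-1)^j C(4,j)(10-j)!
= C(4,0)·10! - C(4,1)·9! + C(4,2)·8! - C(4,3)·7! + C(4,4)·6!
= 3628800 - 1451520 + 241920 - 20160 + 720
= 2399760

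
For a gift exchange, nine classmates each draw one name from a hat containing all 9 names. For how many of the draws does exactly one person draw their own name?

133497

Pick the single fixed position: C(9,1) = 9 ways.
The remaining 8 must be deranged: !8 = 14833.
Total: 9 × 14833 = 133497.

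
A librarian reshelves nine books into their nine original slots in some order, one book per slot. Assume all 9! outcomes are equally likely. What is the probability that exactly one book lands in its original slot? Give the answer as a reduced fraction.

2119/5760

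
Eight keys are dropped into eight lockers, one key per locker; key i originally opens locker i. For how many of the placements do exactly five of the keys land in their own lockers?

Pick the 5 fixed positions: C(8,5) = 56 ways.
The other 3 form a derangement: !3 = 2.
Total: 56 × 2 = 112.

112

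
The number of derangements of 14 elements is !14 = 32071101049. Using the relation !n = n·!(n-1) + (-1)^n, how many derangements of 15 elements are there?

!15 = 15·32071101049 - 1 = 481066515734.

481066515734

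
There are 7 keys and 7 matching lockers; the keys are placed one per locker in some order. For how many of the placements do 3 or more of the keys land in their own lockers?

407

Sum C(7,i)·!(7-i) for i = 3..7:
  i=3: C(7,3)·!4 = 35·9 = 315
  i=4: C(7,4)·!3 = 35·2 = 70
  i=5: C(7,5)·!2 = 21·1 = 21
  i=6: C(7,6)·!1 = 7·0 = 0
  i=7: C(7,7)·!0 = 1·1 = 1
Total = 407.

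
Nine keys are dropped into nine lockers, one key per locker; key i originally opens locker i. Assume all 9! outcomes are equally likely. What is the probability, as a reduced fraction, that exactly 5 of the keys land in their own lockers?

1/320

Favorable outcomes: C(9,5)·!4 = 126·9 = 1134.
Total outcomes: 9! = 362880.
Probability = 1134/362880 = 1/320.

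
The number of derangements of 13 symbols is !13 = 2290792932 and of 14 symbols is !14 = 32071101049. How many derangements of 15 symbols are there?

481066515734

!15 = (15-1)·(!14 + !13) = 14·(32071101049 + 2290792932) = 14·34361893981 = 481066515734.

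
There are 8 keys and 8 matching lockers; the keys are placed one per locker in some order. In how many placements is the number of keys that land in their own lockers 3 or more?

3235

Sum C(8,i)·!(8-i) for i = 3..8:
  i=3: C(8,3)·!5 = 56·44 = 2464
  i=4: C(8,4)·!4 = 70·9 = 630
  i=5: C(8,5)·!3 = 56·2 = 112
  i=6: C(8,6)·!2 = 28·1 = 28
  i=7: C(8,7)·!1 = 8·0 = 0
  i=8: C(8,8)·!0 = 1·1 = 1
Total = 3235.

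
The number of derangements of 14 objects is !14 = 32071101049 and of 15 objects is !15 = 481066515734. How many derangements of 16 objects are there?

!16 = (16-1)·(!15 + !14) = 15·(481066515734 + 32071101049) = 15·513137616783 = 7697064251745.

7697064251745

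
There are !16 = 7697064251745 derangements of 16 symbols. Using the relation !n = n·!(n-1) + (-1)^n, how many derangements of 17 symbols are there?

130850092279664

!17 = 17·7697064251745 - 1 = 130850092279664.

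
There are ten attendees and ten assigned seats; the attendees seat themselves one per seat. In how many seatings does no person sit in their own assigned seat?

1334961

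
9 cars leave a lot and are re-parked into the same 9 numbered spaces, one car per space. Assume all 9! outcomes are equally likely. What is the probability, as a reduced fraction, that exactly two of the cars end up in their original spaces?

103/560

Favorable outcomes: C(9,2)·!7 = 36·1854 = 66744.
Total outcomes: 9! = 362880.
Probability = 66744/362880 = 103/560.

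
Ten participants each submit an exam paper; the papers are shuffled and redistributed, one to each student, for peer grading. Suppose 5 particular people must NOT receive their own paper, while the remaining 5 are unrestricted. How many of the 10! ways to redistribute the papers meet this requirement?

2170680

Let A_j be the event that the j-th constrained one is fixed. By inclusion-exclusion over the 5 events:
Σ_{j=0}^{5} (-1)^j C(5,j)(10-j)!
= C(5,0)·10! - C(5,1)·9! + C(5,2)·8! - C(5,3)·7! + C(5,4)·6! - C(5,5)·5!
= 3628800 - 1814400 + 403200 - 50400 + 3600 - 120
= 2170680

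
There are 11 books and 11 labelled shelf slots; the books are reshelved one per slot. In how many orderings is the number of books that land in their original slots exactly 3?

2447445

Choose which 3 of the 11 are fixed: C(11,3) = 165.
The other 8 form a derangement: !8 = 14833.
Total: 165 × 14833 = 2447445.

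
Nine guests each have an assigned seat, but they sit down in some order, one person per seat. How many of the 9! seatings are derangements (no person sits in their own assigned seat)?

Use !n = (n-1)(!(n-1) + !(n-2)).
!9 = 8·(14833 + 1854) = 8·16687 = 133496

133496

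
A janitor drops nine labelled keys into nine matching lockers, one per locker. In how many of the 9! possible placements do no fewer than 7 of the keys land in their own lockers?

# with exactly i fixed is C(9,i)·!(9-i); sum over i=7..9:
  i=7: C(9,7)·!2 = 36·1 = 36
  i=8: C(9,8)·!1 = 9·0 = 0
  i=9: C(9,9)·!0 = 1·1 = 1
Total = 37.

37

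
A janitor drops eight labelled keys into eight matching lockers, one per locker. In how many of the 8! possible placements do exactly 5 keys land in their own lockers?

Pick the 5 fixed positions: C(8,5) = 56 ways.
The other 3 form a derangement: !3 = 2.
Total: 56 × 2 = 112.

112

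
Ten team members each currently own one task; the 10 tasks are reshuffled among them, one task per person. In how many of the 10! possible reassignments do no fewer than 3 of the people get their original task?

291394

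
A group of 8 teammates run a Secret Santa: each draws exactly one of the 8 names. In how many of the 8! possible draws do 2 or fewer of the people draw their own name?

37085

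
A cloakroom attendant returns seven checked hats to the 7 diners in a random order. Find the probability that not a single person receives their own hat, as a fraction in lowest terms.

103/280

Favorable outcomes: !7 = 1854.
Total outcomes: 7! = 5040.
Probability = 1854/5040 = 103/280.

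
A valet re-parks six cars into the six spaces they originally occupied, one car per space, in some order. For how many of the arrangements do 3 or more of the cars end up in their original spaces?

56

Sum C(6,i)·!(6-i) for i = 3..6:
  i=3: C(6,3)·!3 = 20·2 = 40
  i=4: C(6,4)·!2 = 15·1 = 15
  i=5: C(6,5)·!1 = 6·0 = 0
  i=6: C(6,6)·!0 = 1·1 = 1
Total = 56.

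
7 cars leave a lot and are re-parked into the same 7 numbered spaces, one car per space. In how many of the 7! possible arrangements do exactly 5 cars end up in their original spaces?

Choose which 5 of the 7 are fixed: C(7,5) = 21.
The other 2 form a derangement: !2 = 1.
Total: 21 × 1 = 21.

21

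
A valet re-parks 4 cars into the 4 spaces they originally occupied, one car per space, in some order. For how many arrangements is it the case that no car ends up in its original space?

Use !n = (n-1)(!(n-1) + !(n-2)).
!4 = 3·(2 + 1) = 3·3 = 9

9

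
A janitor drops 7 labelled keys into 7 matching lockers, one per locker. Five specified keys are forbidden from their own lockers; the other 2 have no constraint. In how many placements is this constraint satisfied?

Let A_j be the event that the j-th constrained one is fixed. By inclusion-exclusion over the 5 events:
Σ_{j=0}^{5} (-1)^j C(5,j)(7-j)!
= C(5,0)·7! - C(5,1)·6! + C(5,2)·5! - C(5,3)·4! + C(5,4)·3! - C(5,5)·2!
= 5040 - 3600 + 1200 - 240 + 30 - 2
= 2428

2428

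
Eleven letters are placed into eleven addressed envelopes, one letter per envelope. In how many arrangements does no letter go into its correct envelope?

!11 is the nearest integer to 11!/e.
11! = 39916800, and 39916800/e ≈ 14684570.08, so !11 = 14684570.

14684570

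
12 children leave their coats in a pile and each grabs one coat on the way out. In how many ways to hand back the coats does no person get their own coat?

176214841

The subfactorial !12 = [12!/e] (nearest integer).
12! = 479001600, and 479001600/e ≈ 176214840.93, so !12 = 176214841.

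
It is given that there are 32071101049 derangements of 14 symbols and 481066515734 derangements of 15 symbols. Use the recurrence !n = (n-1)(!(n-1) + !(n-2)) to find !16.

!16 = (16-1)·(!15 + !14) = 15·(481066515734 + 32071101049) = 15·513137616783 = 7697064251745.

7697064251745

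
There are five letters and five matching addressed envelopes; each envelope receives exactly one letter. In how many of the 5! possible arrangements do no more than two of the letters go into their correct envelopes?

109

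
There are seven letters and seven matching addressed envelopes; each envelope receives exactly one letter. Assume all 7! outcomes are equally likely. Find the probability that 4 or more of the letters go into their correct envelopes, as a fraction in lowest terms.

Favorable outcomes: Σ_{i≥4} C(7,i)·!(7-i) = 35·2 + 21·1 + 7·0 + 1·1 = 92.
Total outcomes: 7! = 5040.
Probability = 92/5040 = 23/1260.

23/1260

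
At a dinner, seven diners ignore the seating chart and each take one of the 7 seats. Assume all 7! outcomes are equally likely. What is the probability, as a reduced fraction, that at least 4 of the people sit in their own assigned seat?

23/1260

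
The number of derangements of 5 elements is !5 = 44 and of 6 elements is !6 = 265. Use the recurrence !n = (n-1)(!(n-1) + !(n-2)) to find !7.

1854

!7 = (7-1)·(!6 + !5) = 6·(265 + 44) = 6·309 = 1854.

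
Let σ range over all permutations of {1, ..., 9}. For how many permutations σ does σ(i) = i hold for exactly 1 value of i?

Pick the single fixed position: C(9,1) = 9 ways.
The other 8 form a derangement: !8 = 14833.
Total: 9 × 14833 = 133497.

133497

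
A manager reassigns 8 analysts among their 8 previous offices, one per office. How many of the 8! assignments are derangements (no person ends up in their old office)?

Recurrence: !8 = 7·(!7 + !6).
!8 = 7·(1854 + 265) = 7·2119 = 14833

14833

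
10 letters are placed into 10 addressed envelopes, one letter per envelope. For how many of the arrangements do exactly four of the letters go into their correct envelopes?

55650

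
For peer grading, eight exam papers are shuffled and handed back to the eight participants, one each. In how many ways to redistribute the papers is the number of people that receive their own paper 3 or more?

Sum C(8,i)·!(8-i) for i = 3..8:
  i=3: C(8,3)·!5 = 56·44 = 2464
  i=4: C(8,4)·!4 = 70·9 = 630
  i=5: C(8,5)·!3 = 56·2 = 112
  i=6: C(8,6)·!2 = 28·1 = 28
  i=7: C(8,7)·!1 = 8·0 = 0
  i=8: C(8,8)·!0 = 1·1 = 1
Total = 3235.

3235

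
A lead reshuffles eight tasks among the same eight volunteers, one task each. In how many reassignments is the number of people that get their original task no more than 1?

29665

# with exactly i fixed is C(8,i)·!(8-i); sum over i=0..1:
  i=0: C(8,0)·!8 = 1·14833 = 14833
  i=1: C(8,1)·!7 = 8·1854 = 14832
Total = 29665.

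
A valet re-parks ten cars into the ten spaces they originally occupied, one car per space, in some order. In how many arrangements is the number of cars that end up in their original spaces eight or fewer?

3628799

Sum C(10,i)·!(10-i) for i = 0..8:
  i=0: C(10,0)·!10 = 1·1334961 = 1334961
  i=1: C(10,1)·!9 = 10·133496 = 1334960
  i=2: C(10,2)·!8 = 45·14833 = 667485
  i=3: C(10,3)·!7 = 120·1854 = 222480
  i=4: C(10,4)·!6 = 210·265 = 55650
  i=5: C(10,5)·!5 = 252·44 = 11088
  i=6: C(10,6)·!4 = 210·9 = 1890
  i=7: C(10,7)·!3 = 120·2 = 240
  i=8: C(10,8)·!2 = 45·1 = 45
Total = 3628799.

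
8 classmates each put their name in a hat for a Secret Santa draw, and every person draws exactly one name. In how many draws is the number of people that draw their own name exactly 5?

112

Pick the 5 fixed positions: C(8,5) = 56 ways.
The other 3 form a derangement: !3 = 2.
Total: 56 × 2 = 112.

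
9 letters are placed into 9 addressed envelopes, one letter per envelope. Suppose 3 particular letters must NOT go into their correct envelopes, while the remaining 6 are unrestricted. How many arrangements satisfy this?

Let A_j be the event that the j-th constrained one is fixed. By inclusion-exclusion over the 3 events:
Σ_{j=0}^{3} (-1)^j C(3,j)(9-j)!
= C(3,0)·9! - C(3,1)·8! + C(3,2)·7! - C(3,3)·6!
= 362880 - 120960 + 15120 - 720
= 256320

256320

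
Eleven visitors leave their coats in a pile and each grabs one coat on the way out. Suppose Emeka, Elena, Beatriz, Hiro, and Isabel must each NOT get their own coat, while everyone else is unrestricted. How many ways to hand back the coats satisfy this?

25022880

Let A_j be the event that the j-th constrained one is fixed. By inclusion-exclusion over the 5 events:
Σ_{j=0}^{5} (-1)^j C(5,j)(11-j)!
= C(5,0)·11! - C(5,1)·10! + C(5,2)·9! - C(5,3)·8! + C(5,4)·7! - C(5,5)·6!
= 39916800 - 18144000 + 3628800 - 403200 + 25200 - 720
= 25022880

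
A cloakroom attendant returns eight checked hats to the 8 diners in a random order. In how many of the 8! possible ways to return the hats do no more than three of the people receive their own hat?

39549

# with exactly i fixed is C(8,i)·!(8-i); sum over i=0..3:
  i=0: C(8,0)·!8 = 1·14833 = 14833
  i=1: C(8,1)·!7 = 8·1854 = 14832
  i=2: C(8,2)·!6 = 28·265 = 7420
  i=3: C(8,3)·!5 = 56·44 = 2464
Total = 39549.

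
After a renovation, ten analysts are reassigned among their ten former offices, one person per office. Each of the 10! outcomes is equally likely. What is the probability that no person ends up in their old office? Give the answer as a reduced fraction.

16481/44800

Favorable outcomes: !10 = 1334961.
Total outcomes: 10! = 3628800.
Probability = 1334961/3628800 = 16481/44800.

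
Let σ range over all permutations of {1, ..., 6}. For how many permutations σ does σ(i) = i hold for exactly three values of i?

40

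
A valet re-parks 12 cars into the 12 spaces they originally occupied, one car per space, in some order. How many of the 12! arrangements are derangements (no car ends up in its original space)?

176214841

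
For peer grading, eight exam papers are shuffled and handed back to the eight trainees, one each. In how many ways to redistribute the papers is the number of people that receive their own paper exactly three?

2464

Pick the 3 fixed positions: C(8,3) = 56 ways.
The other 5 form a derangement: !5 = 44.
Total: 56 × 44 = 2464.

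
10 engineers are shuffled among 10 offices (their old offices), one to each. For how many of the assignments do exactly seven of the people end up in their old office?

240

Choose which 7 of the 10 are fixed: C(10,7) = 120.
The remaining 3 must be deranged: !3 = 2.
Total: 120 × 2 = 240.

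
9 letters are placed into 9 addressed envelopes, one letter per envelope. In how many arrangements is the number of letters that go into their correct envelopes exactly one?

Pick the single fixed position: C(9,1) = 9 ways.
The remaining 8 must be deranged: !8 = 14833.
Total: 9 × 14833 = 133497.

133497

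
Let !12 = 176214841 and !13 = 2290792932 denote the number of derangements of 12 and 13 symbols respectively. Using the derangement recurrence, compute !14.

32071101049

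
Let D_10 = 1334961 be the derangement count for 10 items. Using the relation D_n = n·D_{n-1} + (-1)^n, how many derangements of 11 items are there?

14684570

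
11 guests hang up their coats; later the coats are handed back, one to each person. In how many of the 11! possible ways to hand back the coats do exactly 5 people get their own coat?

122430

Pick the 5 fixed positions: C(11,5) = 462 ways.
The remaining 6 must be deranged: !6 = 265.
Total: 462 × 265 = 122430.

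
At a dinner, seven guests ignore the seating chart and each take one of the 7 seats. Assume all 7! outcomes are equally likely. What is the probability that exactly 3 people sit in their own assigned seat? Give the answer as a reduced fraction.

Favorable outcomes: C(7,3)·!4 = 35·9 = 315.
Total outcomes: 7! = 5040.
Probability = 315/5040 = 1/16.

1/16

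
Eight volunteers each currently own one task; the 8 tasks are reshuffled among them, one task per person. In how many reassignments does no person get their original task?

14833

Recurrence: !8 = 7·(!7 + !6).
!8 = 7·(1854 + 265) = 7·2119 = 14833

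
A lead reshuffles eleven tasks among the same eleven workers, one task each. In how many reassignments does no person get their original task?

The number of derangements of 11 is !11 = Σ_{k=0}^{11} (-1)^k·11!/k!
= 11! - 11!/1! + 11!/2! - 11!/3! + 11!/4! - 11!/5! + 11!/6! - 11!/7! + 11!/8! - 11!/9! + 11!/10! - 11!/11!
= 39916800 - 39916800 + 19958400 - 6652800 + 1663200 - 332640 + 55440 - 7920 + 990 - 110 + 11 - 1
= 14684570

14684570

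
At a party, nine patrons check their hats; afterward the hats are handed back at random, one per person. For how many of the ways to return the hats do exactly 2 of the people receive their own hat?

Choose which 2 of the 9 are fixed: C(9,2) = 36.
The remaining 7 must be deranged: !7 = 1854.
Total: 36 × 1854 = 66744.

66744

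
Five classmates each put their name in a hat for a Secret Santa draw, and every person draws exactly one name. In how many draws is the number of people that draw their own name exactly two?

20

Pick the 2 fixed positions: C(5,2) = 10 ways.
The other 3 form a derangement: !3 = 2.
Total: 10 × 2 = 20.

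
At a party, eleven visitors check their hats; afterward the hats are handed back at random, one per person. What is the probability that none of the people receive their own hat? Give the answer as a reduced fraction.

Favorable outcomes: !11 = 14684570.
Total outcomes: 11! = 39916800.
Probability = 14684570/39916800 = 1468457/3991680.

1468457/3991680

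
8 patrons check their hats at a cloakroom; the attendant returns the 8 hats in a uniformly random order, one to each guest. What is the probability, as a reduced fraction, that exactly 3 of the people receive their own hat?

Favorable outcomes: C(8,3)·!5 = 56·44 = 2464.
Total outcomes: 8! = 40320.
Probability = 2464/40320 = 11/180.

11/180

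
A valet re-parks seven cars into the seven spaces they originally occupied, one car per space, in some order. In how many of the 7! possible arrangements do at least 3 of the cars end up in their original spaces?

407

Sum C(7,i)·!(7-i) for i = 3..7:
  i=3: C(7,3)·!4 = 35·9 = 315
  i=4: C(7,4)·!3 = 35·2 = 70
  i=5: C(7,5)·!2 = 21·1 = 21
  i=6: C(7,6)·!1 = 7·0 = 0
  i=7: C(7,7)·!0 = 1·1 = 1
Total = 407.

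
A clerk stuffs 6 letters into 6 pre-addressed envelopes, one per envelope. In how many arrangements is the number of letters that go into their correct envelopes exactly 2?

135

Choose which 2 of the 6 are fixed: C(6,2) = 15.
The other 4 form a derangement: !4 = 9.
Total: 15 × 9 = 135.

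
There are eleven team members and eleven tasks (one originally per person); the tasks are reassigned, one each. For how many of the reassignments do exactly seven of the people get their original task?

2970

Choose which 7 of the 11 are fixed: C(11,7) = 330.
The remaining 4 must be deranged: !4 = 9.
Total: 330 × 9 = 2970.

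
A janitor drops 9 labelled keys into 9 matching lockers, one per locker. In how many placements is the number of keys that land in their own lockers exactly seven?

36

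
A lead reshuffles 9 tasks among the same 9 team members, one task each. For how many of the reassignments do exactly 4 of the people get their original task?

Choose which 4 of the 9 are fixed: C(9,4) = 126.
The remaining 5 must be deranged: !5 = 44.
Total: 126 × 44 = 5544.

5544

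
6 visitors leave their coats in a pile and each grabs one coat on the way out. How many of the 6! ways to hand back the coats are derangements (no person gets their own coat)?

!6 is the nearest integer to 6!/e.
6! = 720, and 720/e ≈ 264.87, so !6 = 265.

265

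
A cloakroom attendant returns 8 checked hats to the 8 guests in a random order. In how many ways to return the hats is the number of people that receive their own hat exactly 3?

2464

Pick the 3 fixed positions: C(8,3) = 56 ways.
The remaining 5 must be deranged: !5 = 44.
Total: 56 × 44 = 2464.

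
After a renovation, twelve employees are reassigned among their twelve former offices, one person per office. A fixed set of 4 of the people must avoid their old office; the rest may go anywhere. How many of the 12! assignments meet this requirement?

339696000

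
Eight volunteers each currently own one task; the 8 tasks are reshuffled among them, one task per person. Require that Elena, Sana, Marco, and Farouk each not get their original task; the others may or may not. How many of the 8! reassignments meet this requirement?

Inclusion-exclusion on the 4 forbidden self-matches:
Σ_{j=0}^{4} (-1)^j C(4,j)(8-j)!
= C(4,0)·8! - C(4,1)·7! + C(4,2)·6! - C(4,3)·5! + C(4,4)·4!
= 40320 - 20160 + 4320 - 480 + 24
= 24024

24024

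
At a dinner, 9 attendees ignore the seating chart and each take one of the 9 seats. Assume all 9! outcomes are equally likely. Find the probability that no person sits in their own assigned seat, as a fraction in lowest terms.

16687/45360

Favorable outcomes: !9 = 133496.
Total outcomes: 9! = 362880.
Probability = 133496/362880 = 16687/45360.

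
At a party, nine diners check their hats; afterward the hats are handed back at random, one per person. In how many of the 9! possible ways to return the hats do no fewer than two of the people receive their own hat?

# with exactly i fixed is C(9,i)·!(9-i); sum over i=2..9:
  i=2: C(9,2)·!7 = 36·1854 = 66744
  i=3: C(9,3)·!6 = 84·265 = 22260
  i=4: C(9,4)·!5 = 126·44 = 5544
  i=5: C(9,5)·!4 = 126·9 = 1134
  i=6: C(9,6)·!3 = 84·2 = 168
  i=7: C(9,7)·!2 = 36·1 = 36
  i=8: C(9,8)·!1 = 9·0 = 0
  i=9: C(9,9)·!0 = 1·1 = 1
Total = 95887.

95887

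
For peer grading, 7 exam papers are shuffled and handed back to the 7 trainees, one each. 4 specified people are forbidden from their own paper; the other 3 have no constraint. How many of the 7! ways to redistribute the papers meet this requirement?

2790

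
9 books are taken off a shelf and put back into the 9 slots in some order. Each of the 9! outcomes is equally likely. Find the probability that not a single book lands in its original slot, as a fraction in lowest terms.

Favorable outcomes: !9 = 133496.
Total outcomes: 9! = 362880.
Probability = 133496/362880 = 16687/45360.

16687/45360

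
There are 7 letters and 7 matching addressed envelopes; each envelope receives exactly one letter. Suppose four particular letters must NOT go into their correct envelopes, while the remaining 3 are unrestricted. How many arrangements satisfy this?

Inclusion-exclusion on the 4 forbidden self-matches:
Σ_{j=0}^{4} (-1)^j C(4,j)(7-j)!
= C(4,0)·7! - C(4,1)·6! + C(4,2)·5! - C(4,3)·4! + C(4,4)·3!
= 5040 - 2880 + 720 - 96 + 6
= 2790

2790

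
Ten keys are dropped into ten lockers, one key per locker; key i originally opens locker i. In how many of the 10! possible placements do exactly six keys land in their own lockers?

1890

Choose which 6 of the 10 are fixed: C(10,6) = 210.
The other 4 form a derangement: !4 = 9.
Total: 210 × 9 = 1890.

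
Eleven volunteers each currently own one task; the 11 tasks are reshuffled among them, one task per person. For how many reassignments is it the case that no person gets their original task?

14684570

The subfactorial !11 = [11!/e] (nearest integer).
11! = 39916800, and 39916800/e ≈ 14684570.08, so !11 = 14684570.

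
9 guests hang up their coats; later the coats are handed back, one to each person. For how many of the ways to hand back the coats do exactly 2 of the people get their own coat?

66744

Pick the 2 fixed positions: C(9,2) = 36 ways.
The remaining 7 must be deranged: !7 = 1854.
Total: 36 × 1854 = 66744.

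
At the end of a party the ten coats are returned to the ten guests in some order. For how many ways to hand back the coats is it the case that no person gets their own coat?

1334961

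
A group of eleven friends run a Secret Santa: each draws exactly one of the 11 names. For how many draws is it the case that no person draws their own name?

14684570

Use !n = n·!(n-1) + (-1)^n.
!11 = 11·1334961 - 1 = 14684570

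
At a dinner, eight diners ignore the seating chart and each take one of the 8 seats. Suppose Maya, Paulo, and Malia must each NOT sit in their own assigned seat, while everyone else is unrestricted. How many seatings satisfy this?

Let A_j be the event that the j-th constrained one is fixed. By inclusion-exclusion over the 3 events:
Σ_{j=0}^{3} (-1)^j C(3,j)(8-j)!
= C(3,0)·8! - C(3,1)·7! + C(3,2)·6! - C(3,3)·5!
= 40320 - 15120 + 2160 - 120
= 27240

27240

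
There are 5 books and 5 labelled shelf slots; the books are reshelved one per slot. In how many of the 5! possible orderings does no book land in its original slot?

Recurrence: !5 = 5·!4 + (-1)^5.
!5 = 5·9 - 1 = 44

44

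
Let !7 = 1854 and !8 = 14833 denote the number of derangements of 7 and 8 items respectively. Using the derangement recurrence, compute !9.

!9 = (9-1)·(!8 + !7) = 8·(14833 + 1854) = 8·16687 = 133496.

133496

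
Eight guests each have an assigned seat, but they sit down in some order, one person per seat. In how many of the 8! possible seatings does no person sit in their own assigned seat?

14833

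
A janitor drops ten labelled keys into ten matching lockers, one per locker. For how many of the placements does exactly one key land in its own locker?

Choose which one of the 10 is fixed: C(10,1) = 10.
The remaining 9 must be deranged: !9 = 133496.
Total: 10 × 133496 = 1334960.

1334960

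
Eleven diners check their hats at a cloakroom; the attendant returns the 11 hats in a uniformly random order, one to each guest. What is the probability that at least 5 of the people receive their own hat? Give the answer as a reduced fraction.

Favorable outcomes: Σ_{i≥5} C(11,i)·!(11-i) = 462·265 + 462·44 + 330·9 + 165·2 + 55·1 + 11·0 + 1·1 = 146114.
Total outcomes: 11! = 39916800.
Probability = 146114/39916800 = 73057/19958400.

73057/19958400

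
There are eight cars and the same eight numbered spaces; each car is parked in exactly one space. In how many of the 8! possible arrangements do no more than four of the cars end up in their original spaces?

# with exactly i fixed is C(8,i)·!(8-i); sum over i=0..4:
  i=0: C(8,0)·!8 = 1·14833 = 14833
  i=1: C(8,1)·!7 = 8·1854 = 14832
  i=2: C(8,2)·!6 = 28·265 = 7420
  i=3: C(8,3)·!5 = 56·44 = 2464
  i=4: C(8,4)·!4 = 70·9 = 630
Total = 40179.

40179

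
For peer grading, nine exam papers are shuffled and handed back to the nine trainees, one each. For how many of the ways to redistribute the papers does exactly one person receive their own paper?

133497

Choose which one of the 9 is fixed: C(9,1) = 9.
The remaining 8 must be deranged: !8 = 14833.
Total: 9 × 14833 = 133497.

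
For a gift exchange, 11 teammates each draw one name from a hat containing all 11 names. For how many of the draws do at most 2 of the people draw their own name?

Sum C(11,i)·!(11-i) for i = 0..2:
  i=0: C(11,0)·!11 = 1·14684570 = 14684570
  i=1: C(11,1)·!10 = 11·1334961 = 14684571
  i=2: C(11,2)·!9 = 55·133496 = 7342280
Total = 36711421.

36711421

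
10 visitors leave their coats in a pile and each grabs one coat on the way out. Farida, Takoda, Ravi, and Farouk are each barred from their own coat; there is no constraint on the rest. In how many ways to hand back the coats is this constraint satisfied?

2399760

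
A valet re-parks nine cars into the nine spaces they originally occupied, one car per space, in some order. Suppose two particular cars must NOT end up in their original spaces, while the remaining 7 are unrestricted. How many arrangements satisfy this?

Inclusion-exclusion on the 2 forbidden self-matches:
Σ_{j=0}^{2} (-1)^j C(2,j)(9-j)!
= C(2,0)·9! - C(2,1)·8! + C(2,2)·7!
= 362880 - 80640 + 5040
= 287280

287280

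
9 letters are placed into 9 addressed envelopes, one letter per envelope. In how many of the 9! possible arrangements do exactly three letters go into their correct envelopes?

22260

Pick the 3 fixed positions: C(9,3) = 84 ways.
The other 6 form a derangement: !6 = 265.
Total: 84 × 265 = 22260.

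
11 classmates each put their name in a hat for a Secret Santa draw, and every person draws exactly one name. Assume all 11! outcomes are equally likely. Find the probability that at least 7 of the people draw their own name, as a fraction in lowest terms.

839/9979200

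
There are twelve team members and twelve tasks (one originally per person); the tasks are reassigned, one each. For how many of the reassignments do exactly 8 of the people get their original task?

4455

Choose which 8 of the 12 are fixed: C(12,8) = 495.
The remaining 4 must be deranged: !4 = 9.
Total: 495 × 9 = 4455.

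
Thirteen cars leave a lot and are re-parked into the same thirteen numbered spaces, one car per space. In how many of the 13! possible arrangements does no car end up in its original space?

By inclusion-exclusion, !13 = Σ (-1)^k · 13!/k! for k=0..13
= 13! - 13!/1! + 13!/2! - 13!/3! + 13!/4! - 13!/5! + 13!/6! - 13!/7! + 13!/8! - 13!/9! + 13!/10! - 13!/11! + 13!/12! - 13!/13!
= 6227020800 - 6227020800 + 3113510400 - 1037836800 + 259459200 - 51891840 + 8648640 - 1235520 + 154440 - 17160 + 1716 - 156 + 13 - 1
= 2290792932

2290792932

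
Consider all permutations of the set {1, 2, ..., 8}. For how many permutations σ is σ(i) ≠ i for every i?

The subfactorial !8 = [8!/e] (nearest integer).
8! = 40320, and 40320/e ≈ 14832.90, so !8 = 14833.

14833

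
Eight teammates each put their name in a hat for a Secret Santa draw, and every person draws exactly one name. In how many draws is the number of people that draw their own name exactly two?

7420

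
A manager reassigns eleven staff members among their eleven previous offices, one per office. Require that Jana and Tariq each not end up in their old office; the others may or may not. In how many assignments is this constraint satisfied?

Let A_j be the event that the j-th constrained one is fixed. By inclusion-exclusion over the 2 events:
Σ_{j=0}^{2} (-1)^j C(2,j)(11-j)!
= C(2,0)·11! - C(2,1)·10! + C(2,2)·9!
= 39916800 - 7257600 + 362880
= 33022080

33022080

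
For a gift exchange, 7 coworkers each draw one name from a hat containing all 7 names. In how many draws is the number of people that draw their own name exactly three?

Choose which 3 of the 7 are fixed: C(7,3) = 35.
The other 4 form a derangement: !4 = 9.
Total: 35 × 9 = 315.

315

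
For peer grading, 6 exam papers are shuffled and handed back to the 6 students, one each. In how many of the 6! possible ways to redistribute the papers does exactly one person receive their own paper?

Pick the single fixed position: C(6,1) = 6 ways.
The other 5 form a derangement: !5 = 44.
Total: 6 × 44 = 264.

264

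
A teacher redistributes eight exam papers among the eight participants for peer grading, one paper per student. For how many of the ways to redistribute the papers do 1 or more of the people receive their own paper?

25487

# with exactly i fixed is C(8,i)·!(8-i); sum over i=1..8:
  i=1: C(8,1)·!7 = 8·1854 = 14832
  i=2: C(8,2)·!6 = 28·265 = 7420
  i=3: C(8,3)·!5 = 56·44 = 2464
  i=4: C(8,4)·!4 = 70·9 = 630
  i=5: C(8,5)·!3 = 56·2 = 112
  i=6: C(8,6)·!2 = 28·1 = 28
  i=7: C(8,7)·!1 = 8·0 = 0
  i=8: C(8,8)·!0 = 1·1 = 1
Total = 25487.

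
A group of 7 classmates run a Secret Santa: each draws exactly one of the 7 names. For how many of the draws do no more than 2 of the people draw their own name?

Sum C(7,i)·!(7-i) for i = 0..2:
  i=0: C(7,0)·!7 = 1·1854 = 1854
  i=1: C(7,1)·!6 = 7·265 = 1855
  i=2: C(7,2)·!5 = 21·44 = 924
Total = 4633.

4633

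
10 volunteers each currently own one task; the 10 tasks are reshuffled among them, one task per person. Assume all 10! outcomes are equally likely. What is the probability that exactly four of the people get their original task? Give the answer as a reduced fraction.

Favorable outcomes: C(10,4)·!6 = 210·265 = 55650.
Total outcomes: 10! = 3628800.
Probability = 55650/3628800 = 53/3456.

53/3456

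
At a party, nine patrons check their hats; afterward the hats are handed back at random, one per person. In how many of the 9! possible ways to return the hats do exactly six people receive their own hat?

168

Choose which 6 of the 9 are fixed: C(9,6) = 84.
The other 3 form a derangement: !3 = 2.
Total: 84 × 2 = 168.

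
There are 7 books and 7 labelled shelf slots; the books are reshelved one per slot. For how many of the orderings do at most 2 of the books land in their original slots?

4633

# with exactly i fixed is C(7,i)·!(7-i); sum over i=0..2:
  i=0: C(7,0)·!7 = 1·1854 = 1854
  i=1: C(7,1)·!6 = 7·265 = 1855
  i=2: C(7,2)·!5 = 21·44 = 924
Total = 4633.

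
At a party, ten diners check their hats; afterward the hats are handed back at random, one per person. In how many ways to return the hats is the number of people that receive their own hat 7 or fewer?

# with exactly i fixed is C(10,i)·!(10-i); sum over i=0..7:
  i=0: C(10,0)·!10 = 1·1334961 = 1334961
  i=1: C(10,1)·!9 = 10·133496 = 1334960
  i=2: C(10,2)·!8 = 45·14833 = 667485
  i=3: C(10,3)·!7 = 120·1854 = 222480
  i=4: C(10,4)·!6 = 210·265 = 55650
  i=5: C(10,5)·!5 = 252·44 = 11088
  i=6: C(10,6)·!4 = 210·9 = 1890
  i=7: C(10,7)·!3 = 120·2 = 240
Total = 3628754.

3628754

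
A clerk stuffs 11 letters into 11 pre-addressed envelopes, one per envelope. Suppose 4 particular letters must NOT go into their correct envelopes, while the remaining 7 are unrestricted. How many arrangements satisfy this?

Let A_j be the event that the j-th constrained one is fixed. By inclusion-exclusion over the 4 events:
Σ_{j=0}^{4} (-1)^j C(4,j)(11-j)!
= C(4,0)·11! - C(4,1)·10! + C(4,2)·9! - C(4,3)·8! + C(4,4)·7!
= 39916800 - 14515200 + 2177280 - 161280 + 5040
= 27422640

27422640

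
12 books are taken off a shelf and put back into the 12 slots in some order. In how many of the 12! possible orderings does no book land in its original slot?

Use !n = (n-1)(!(n-1) + !(n-2)).
!12 = 11·(14684570 + 1334961) = 11·16019531 = 176214841

176214841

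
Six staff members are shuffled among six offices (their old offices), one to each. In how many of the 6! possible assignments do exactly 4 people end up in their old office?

15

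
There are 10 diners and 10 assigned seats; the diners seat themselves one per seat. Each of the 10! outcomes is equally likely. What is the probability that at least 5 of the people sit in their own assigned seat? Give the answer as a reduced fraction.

Favorable outcomes: Σ_{i≥5} C(10,i)·!(10-i) = 252·44 + 210·9 + 120·2 + 45·1 + 10·0 + 1·1 = 13264.
Total outcomes: 10! = 3628800.
Probability = 13264/3628800 = 829/226800.

829/226800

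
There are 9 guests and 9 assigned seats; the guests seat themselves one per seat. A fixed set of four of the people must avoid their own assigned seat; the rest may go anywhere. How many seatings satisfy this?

Inclusion-exclusion on the 4 forbidden self-matches:
Σ_{j=0}^{4} (-1)^j C(4,j)(9-j)!
= C(4,0)·9! - C(4,1)·8! + C(4,2)·7! - C(4,3)·6! + C(4,4)·5!
= 362880 - 161280 + 30240 - 2880 + 120
= 229080

229080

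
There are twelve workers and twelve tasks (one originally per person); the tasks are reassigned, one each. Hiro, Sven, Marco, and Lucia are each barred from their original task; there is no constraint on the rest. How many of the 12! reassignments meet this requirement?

Let A_j be the event that the j-th constrained one is fixed. By inclusion-exclusion over the 4 events:
Σ_{j=0}^{4} (-1)^j C(4,j)(12-j)!
= C(4,0)·12! - C(4,1)·11! + C(4,2)·10! - C(4,3)·9! + C(4,4)·8!
= 479001600 - 159667200 + 21772800 - 1451520 + 40320
= 339696000

339696000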